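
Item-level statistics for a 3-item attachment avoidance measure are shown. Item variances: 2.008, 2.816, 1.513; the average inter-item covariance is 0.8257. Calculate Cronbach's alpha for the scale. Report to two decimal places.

α = 0.66

Σσᵢ² = 2.008 + 2.816 + 1.513 = 6.337
Sum of the 3 distinct covariances = 3 × 0.8257 = 2.4771
Var(T) = Σσᵢ² + 2·Σcov = 6.337 + 2 × 2.4771 = 11.2912
α = (3/2)·(1 − 6.337/11.2912) = 0.66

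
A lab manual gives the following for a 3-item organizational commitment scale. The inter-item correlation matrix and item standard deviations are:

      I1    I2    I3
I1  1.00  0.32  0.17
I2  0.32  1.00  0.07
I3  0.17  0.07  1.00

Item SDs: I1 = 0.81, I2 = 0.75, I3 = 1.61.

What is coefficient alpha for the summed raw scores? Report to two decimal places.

coefficient alpha = 0.31

Σσ²ᵢ = 0.81² + 0.75² + 1.61² = 3.8107
Covariances σ_ij = r_ij · s_i · s_j:
  σ(I1,I2) = 0.32 × 0.81 × 0.75 = 0.1944
  σ(I1,I3) = 0.17 × 0.81 × 1.61 = 0.2217
  σ(I2,I3) = 0.07 × 0.75 × 1.61 = 0.0845
σ²_T = Σσ²ᵢ + 2·Σσ_ij = 3.8107 + 2 × 0.5006 = 4.8119
α = (3/2)·(1 − 3.8107/4.8119) = 0.31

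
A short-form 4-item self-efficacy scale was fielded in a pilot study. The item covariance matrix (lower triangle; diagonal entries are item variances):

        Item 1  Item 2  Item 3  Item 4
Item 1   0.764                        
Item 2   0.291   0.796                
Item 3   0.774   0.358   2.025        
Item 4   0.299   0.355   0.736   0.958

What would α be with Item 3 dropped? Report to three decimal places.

Remaining items: Item 1, Item 2, Item 4 (k = 3).
sum of item variances = 0.764 + 0.796 + 0.958 = 2.518
Var(T) = 2.518 + 2 × 0.945 = 4.408
α (item deleted) = (3/2)·(1 − 2.518/4.408) = 0.643

α = 0.643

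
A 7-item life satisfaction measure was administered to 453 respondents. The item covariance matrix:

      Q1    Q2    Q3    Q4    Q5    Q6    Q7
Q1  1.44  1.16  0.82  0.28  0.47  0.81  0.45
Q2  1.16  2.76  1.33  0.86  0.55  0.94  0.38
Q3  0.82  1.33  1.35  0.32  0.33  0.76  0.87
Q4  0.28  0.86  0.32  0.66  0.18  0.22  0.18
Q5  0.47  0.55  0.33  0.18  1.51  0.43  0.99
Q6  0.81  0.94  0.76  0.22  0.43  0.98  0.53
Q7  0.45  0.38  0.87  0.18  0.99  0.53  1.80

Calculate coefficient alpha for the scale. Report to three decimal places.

coefficient alpha = 0.828

Σσᵢ² = 1.44 + 2.76 + 1.35 + 0.66 + 1.51 + 0.98 + 1.80 = 10.50
Sum of off-diagonal covariances = 12.86
σ²_T = 10.50 + 2 × 12.86 = 36.22
α = (k/(k−1))·(1 − Σσᵢ²/σ²_T) = (7/6)·(1 − 10.50/36.22) = 0.828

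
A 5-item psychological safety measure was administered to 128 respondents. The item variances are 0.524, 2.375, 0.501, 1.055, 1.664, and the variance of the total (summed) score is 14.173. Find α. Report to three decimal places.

α = 0.710

Σσᵢ² = 0.524 + 2.375 + 0.501 + 1.055 + 1.664 = 6.119
α = (k/(k−1))·(1 − Σσᵢ²/σ²_total) = (5/4)·(1 − 6.119/14.173) = 0.710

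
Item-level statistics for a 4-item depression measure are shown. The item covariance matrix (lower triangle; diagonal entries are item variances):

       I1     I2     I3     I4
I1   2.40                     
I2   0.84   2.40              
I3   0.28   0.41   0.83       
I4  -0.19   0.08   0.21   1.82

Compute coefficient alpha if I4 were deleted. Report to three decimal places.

α = 0.528

Remaining items: I1, I2, I3 (k = 3).
sum of item variances = 2.40 + 2.40 + 0.83 = 5.63
σ²_T = 5.63 + 2 × 1.53 = 8.69
α (item deleted) = (3/2)·(1 − 5.63/8.69) = 0.528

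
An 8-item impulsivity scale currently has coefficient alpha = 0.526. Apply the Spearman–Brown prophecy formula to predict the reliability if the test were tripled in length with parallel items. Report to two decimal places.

Length factor m = 3
α' = m·α / (1 + (m−1)·α)
   = 3 × 0.526 / (1 + (3 − 1) × 0.526)
   = 1.5780 / 2.0520 = 0.77

predicted reliability = 0.77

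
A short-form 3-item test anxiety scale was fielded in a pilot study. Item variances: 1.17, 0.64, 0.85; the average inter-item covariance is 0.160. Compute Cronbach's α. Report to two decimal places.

Σσ²ᵢ = 1.17 + 0.64 + 0.85 = 2.66
Sum of the 3 distinct covariances = 3 × 0.160 = 0.480
σ²_total = Σσ²ᵢ + 2·Σcov = 2.66 + 2 × 0.480 = 3.620
α = (3/2)·(1 − 2.66/3.620) = 0.40

Cronbach's α = 0.40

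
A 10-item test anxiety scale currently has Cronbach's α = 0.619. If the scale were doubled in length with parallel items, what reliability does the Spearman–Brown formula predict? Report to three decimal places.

Length factor m = 2
α' = m·α / (1 + (m−1)·α)
   = 2 × 0.619 / (1 + (2 − 1) × 0.619)
   = 1.2380 / 1.6190 = 0.765

predicted reliability = 0.765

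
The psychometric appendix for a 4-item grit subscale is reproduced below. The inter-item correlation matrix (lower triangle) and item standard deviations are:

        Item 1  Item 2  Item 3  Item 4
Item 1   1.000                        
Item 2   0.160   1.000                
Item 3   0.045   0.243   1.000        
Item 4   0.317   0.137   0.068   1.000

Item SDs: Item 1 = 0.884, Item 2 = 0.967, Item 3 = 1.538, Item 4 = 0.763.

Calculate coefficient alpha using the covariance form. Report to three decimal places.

Σσ²ᵢ = 0.884² + 0.967² + 1.538² + 0.763² = 4.6642
Covariances σ_ij = r_ij · s_i · s_j:
  σ(Item 1,Item 2) = 0.160 × 0.884 × 0.967 = 0.1368
  σ(Item 1,Item 3) = 0.045 × 0.884 × 1.538 = 0.0612
  σ(Item 1,Item 4) = 0.317 × 0.884 × 0.763 = 0.2138
  σ(Item 2,Item 3) = 0.243 × 0.967 × 1.538 = 0.3614
  σ(Item 2,Item 4) = 0.137 × 0.967 × 0.763 = 0.1011
  σ(Item 3,Item 4) = 0.068 × 1.538 × 0.763 = 0.0798
σ²_T = Σσ²ᵢ + 2·Σσ_ij = 4.6642 + 2 × 0.9541 = 6.5724
α = (4/3)·(1 − 4.6642/6.5724) = 0.387

α = 0.387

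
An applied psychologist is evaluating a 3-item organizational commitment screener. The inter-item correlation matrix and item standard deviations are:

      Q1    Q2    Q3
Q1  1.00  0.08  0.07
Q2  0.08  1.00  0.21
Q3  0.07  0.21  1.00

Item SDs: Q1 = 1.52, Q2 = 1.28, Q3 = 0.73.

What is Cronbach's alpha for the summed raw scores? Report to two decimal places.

Cronbach's alpha = 0.24

Σσ²ᵢ = 1.52² + 1.28² + 0.73² = 4.4817
Covariances σ_ij = r_ij · s_i · s_j:
  σ(Q1,Q2) = 0.08 × 1.52 × 1.28 = 0.1556
  σ(Q1,Q3) = 0.07 × 1.52 × 0.73 = 0.0777
  σ(Q2,Q3) = 0.21 × 1.28 × 0.73 = 0.1962
σ²_T = Σσ²ᵢ + 2·Σσ_ij = 4.4817 + 2 × 0.4295 = 5.3407
α = (3/2)·(1 − 4.4817/5.3407) = 0.24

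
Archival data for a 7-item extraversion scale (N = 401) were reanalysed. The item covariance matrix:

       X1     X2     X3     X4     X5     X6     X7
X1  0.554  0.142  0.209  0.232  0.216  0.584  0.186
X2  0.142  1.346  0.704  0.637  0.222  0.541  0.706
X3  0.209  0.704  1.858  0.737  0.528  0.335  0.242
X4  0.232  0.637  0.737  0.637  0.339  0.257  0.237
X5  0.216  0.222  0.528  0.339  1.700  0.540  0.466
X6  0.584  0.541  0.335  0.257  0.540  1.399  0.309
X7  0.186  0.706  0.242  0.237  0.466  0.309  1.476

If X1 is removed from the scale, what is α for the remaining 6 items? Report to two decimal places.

Remaining items: X2, X3, X4, X5, X6, X7 (k = 6).
Σσᵢ² = 1.346 + 1.858 + 0.637 + 1.700 + 1.399 + 1.476 = 8.416
σ²_T = 8.416 + 2 × 6.800 = 22.016
α (item deleted) = (6/5)·(1 − 8.416/22.016) = 0.74

α = 0.74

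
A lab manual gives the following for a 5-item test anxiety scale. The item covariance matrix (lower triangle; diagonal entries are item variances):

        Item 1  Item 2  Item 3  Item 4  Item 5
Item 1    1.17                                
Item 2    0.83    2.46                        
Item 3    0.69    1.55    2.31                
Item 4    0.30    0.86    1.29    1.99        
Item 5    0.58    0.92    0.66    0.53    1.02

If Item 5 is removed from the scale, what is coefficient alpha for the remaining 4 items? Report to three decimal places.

α = 0.776

Remaining items: Item 1, Item 2, Item 3, Item 4 (k = 4).
Σσᵢ² = 1.17 + 2.46 + 2.31 + 1.99 = 7.93
Var(T) = 7.93 + 2 × 5.52 = 18.97
α (item deleted) = (4/3)·(1 − 7.93/18.97) = 0.776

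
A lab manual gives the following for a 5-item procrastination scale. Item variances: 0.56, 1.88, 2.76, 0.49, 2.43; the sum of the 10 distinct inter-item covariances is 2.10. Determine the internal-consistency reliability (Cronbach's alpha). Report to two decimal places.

Σσᵢ² = 0.56 + 1.88 + 2.76 + 0.49 + 2.43 = 8.12
Sum of distinct covariances = 2.10
σ²_total = Σσᵢ² + 2·Σcov = 8.12 + 2 × 2.10 = 12.32
α = (5/4)·(1 − 8.12/12.32) = 0.43

α = 0.43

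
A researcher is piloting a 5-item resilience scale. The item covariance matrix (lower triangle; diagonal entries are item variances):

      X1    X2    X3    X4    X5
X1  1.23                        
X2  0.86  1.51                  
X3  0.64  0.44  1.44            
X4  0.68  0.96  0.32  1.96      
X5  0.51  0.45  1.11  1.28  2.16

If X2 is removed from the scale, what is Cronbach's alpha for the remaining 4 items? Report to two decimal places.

Cronbach's alpha = 0.76

Remaining items: X1, X3, X4, X5 (k = 4).
ΣVar(i) = 1.23 + 1.44 + 1.96 + 2.16 = 6.79
σ²_total = 6.79 + 2 × 4.54 = 15.87
α (item deleted) = (4/3)·(1 − 6.79/15.87) = 0.76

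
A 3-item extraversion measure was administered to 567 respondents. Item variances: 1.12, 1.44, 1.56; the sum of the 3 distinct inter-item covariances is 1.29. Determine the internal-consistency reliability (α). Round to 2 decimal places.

Σσᵢ² = 1.12 + 1.44 + 1.56 = 4.12
Sum of distinct covariances = 1.29
σ²_T = Σσᵢ² + 2·Σcov = 4.12 + 2 × 1.29 = 6.70
α = (3/2)·(1 − 4.12/6.70) = 0.58

α = 0.58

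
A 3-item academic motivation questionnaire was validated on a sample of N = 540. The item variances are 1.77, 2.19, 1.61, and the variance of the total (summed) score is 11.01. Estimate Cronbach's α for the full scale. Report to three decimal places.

sum of item variances = 1.77 + 2.19 + 1.61 = 5.57
α = (k/(k−1))·(1 − sum of item variances/σ²_T) = (3/2)·(1 − 5.57/11.01) = 0.741

α = 0.741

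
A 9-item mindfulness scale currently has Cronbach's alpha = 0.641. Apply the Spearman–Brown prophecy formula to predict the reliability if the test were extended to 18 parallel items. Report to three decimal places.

predicted reliability = 0.781

Length factor m = 18/9 = 2.0000
α' = m·α / (1 + (m−1)·α)
   = 18/9 × 0.641 / (1 + (18/9 − 1) × 0.641)
   = 1.2820 / 1.6410 = 0.781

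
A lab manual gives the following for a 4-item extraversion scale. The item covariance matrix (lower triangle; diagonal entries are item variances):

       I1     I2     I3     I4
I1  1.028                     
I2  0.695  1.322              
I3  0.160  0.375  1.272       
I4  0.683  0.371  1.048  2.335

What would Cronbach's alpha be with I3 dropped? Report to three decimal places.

Remaining items: I1, I2, I4 (k = 3).
Σσ²ᵢ = 1.028 + 1.322 + 2.335 = 4.685
σ²_total = 4.685 + 2 × 1.749 = 8.183
α (item deleted) = (3/2)·(1 − 4.685/8.183) = 0.641

α = 0.641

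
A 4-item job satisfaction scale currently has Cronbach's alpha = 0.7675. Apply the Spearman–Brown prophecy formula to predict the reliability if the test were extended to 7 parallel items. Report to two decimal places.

predicted reliability = 0.85

Length factor m = 7/4 = 1.7500
α' = m·α / (1 + (m−1)·α)
   = 7/4 × 0.7675 / (1 + (7/4 − 1) × 0.7675)
   = 1.3431 / 1.5756 = 0.85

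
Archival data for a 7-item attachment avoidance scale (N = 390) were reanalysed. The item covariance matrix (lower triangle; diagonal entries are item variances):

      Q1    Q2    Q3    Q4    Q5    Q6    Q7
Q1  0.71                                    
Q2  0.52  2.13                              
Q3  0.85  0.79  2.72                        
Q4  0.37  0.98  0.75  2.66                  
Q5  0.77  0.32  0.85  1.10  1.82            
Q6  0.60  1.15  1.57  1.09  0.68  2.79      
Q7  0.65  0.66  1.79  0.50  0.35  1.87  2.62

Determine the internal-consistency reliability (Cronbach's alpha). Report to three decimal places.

Cronbach's alpha = 0.819

Σσ²ᵢ = 0.71 + 2.13 + 2.72 + 2.66 + 1.82 + 2.79 + 2.62 = 15.45
Sum of the distinct covariances = 18.21
Var(T) = 15.45 + 2 × 18.21 = 51.87
α = (k/(k−1))·(1 − Σσ²ᵢ/Var(T)) = (7/6)·(1 − 15.45/51.87) = 0.819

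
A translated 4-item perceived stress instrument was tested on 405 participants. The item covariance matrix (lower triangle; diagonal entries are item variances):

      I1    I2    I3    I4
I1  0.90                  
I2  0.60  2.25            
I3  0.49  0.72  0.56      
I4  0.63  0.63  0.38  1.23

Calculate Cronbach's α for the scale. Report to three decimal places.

Cronbach's α = 0.777

ΣVar(i) = 0.90 + 2.25 + 0.56 + 1.23 = 4.94
Sum of the distinct covariances = 3.45
total variance = 4.94 + 2 × 3.45 = 11.84
α = (k/(k−1))·(1 − ΣVar(i)/total variance) = (4/3)·(1 − 4.94/11.84) = 0.777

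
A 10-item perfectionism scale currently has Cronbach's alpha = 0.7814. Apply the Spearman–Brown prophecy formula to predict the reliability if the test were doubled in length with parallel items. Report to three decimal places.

predicted reliability = 0.877

Length factor m = 2
α' = m·α / (1 + (m−1)·α)
   = 2 × 0.7814 / (1 + (2 − 1) × 0.7814)
   = 1.5628 / 1.7814 = 0.877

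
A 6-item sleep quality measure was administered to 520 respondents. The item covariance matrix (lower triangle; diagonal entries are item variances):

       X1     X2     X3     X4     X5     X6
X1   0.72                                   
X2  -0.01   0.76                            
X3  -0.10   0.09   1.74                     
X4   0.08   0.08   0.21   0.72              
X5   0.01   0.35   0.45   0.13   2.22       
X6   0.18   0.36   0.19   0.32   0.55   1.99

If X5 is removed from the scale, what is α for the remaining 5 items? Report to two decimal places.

Remaining items: X1, X2, X3, X4, X6 (k = 5).
sum of item variances = 0.72 + 0.76 + 1.74 + 0.72 + 1.99 = 5.93
Var(T) = 5.93 + 2 × 1.40 = 8.73
α (item deleted) = (5/4)·(1 − 5.93/8.73) = 0.40

α = 0.40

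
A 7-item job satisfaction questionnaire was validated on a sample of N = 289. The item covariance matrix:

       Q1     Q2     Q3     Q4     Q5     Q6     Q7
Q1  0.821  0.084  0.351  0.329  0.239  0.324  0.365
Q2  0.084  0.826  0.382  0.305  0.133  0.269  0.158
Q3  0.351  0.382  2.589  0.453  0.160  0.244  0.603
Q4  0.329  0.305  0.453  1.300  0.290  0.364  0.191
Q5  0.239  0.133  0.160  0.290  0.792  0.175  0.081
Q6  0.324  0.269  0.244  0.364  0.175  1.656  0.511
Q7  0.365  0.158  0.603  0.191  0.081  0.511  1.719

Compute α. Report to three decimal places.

α = 0.646

ΣVar(i) = 0.821 + 0.826 + 2.589 + 1.300 + 0.792 + 1.656 + 1.719 = 9.703
Sum of the distinct covariances = 6.011
σ²_total = 9.703 + 2 × 6.011 = 21.725
α = (k/(k−1))·(1 − ΣVar(i)/σ²_total) = (7/6)·(1 − 9.703/21.725) = 0.646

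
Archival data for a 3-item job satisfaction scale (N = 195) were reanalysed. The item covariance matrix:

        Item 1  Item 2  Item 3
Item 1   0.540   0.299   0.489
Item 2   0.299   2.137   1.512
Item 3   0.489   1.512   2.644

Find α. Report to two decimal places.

Σσ²ᵢ = 0.540 + 2.137 + 2.644 = 5.321
Sum of the distinct covariances = 2.300
σ²_total = 5.321 + 2 × 2.300 = 9.921
α = (k/(k−1))·(1 − Σσ²ᵢ/σ²_total) = (3/2)·(1 − 5.321/9.921) = 0.70

α = 0.70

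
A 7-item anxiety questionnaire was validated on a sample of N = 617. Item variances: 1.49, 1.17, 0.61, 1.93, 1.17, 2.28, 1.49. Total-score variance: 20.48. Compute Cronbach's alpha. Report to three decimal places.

Σσ²ᵢ = 1.49 + 1.17 + 0.61 + 1.93 + 1.17 + 2.28 + 1.49 = 10.14
α = (k/(k−1))·(1 − Σσ²ᵢ/Var(T)) = (7/6)·(1 − 10.14/20.48) = 0.589

Cronbach's alpha = 0.589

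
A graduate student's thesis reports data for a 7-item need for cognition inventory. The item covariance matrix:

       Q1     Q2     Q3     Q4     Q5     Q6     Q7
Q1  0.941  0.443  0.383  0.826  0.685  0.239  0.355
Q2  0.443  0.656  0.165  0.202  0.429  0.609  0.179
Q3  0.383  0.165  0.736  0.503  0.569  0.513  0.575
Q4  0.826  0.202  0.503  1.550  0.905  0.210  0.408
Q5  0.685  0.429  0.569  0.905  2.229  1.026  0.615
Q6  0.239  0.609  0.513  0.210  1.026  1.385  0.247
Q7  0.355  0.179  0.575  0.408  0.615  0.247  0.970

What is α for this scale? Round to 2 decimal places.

Σσ²ᵢ = 0.941 + 0.656 + 0.736 + 1.550 + 2.229 + 1.385 + 0.970 = 8.467
Σ_{i<j} σ_ij = 10.086
Var(T) = 8.467 + 2 × 10.086 = 28.639
α = (k/(k−1))·(1 − Σσ²ᵢ/Var(T)) = (7/6)·(1 − 8.467/28.639) = 0.82

α = 0.82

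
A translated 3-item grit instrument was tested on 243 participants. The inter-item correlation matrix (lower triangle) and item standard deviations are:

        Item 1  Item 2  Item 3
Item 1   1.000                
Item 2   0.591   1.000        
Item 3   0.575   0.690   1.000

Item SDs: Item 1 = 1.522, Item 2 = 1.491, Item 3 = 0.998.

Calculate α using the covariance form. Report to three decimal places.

Σσ²ᵢ = 1.522² + 1.491² + 0.998² = 5.5356
Covariances σ_ij = r_ij · s_i · s_j:
  σ(Item 1,Item 2) = 0.591 × 1.522 × 1.491 = 1.3412
  σ(Item 1,Item 3) = 0.575 × 1.522 × 0.998 = 0.8734
  σ(Item 2,Item 3) = 0.690 × 1.491 × 0.998 = 1.0267
σ²_T = Σσ²ᵢ + 2·Σσ_ij = 5.5356 + 2 × 3.2413 = 12.0182
α = (3/2)·(1 − 5.5356/12.0182) = 0.809

α = 0.809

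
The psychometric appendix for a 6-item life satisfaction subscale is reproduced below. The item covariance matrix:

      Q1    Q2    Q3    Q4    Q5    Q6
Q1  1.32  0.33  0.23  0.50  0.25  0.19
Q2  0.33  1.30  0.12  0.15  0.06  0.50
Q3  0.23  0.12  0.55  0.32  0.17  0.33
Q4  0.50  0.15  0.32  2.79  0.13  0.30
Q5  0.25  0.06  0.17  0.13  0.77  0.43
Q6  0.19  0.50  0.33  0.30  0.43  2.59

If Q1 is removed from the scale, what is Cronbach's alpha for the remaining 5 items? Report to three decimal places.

Remaining items: Q2, Q3, Q4, Q5, Q6 (k = 5).
sum of item variances = 1.30 + 0.55 + 2.79 + 0.77 + 2.59 = 8.00
Var(T) = 8.00 + 2 × 2.51 = 13.02
α (item deleted) = (5/4)·(1 − 8.00/13.02) = 0.482

α = 0.482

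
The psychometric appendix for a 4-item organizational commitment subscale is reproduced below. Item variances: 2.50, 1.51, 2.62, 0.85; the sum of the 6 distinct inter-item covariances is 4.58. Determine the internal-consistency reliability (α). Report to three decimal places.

α = 0.734

Σσᵢ² = 2.50 + 1.51 + 2.62 + 0.85 = 7.48
Sum of distinct covariances = 4.58
σ²_total = Σσᵢ² + 2·Σcov = 7.48 + 2 × 4.58 = 16.64
α = (4/3)·(1 − 7.48/16.64) = 0.734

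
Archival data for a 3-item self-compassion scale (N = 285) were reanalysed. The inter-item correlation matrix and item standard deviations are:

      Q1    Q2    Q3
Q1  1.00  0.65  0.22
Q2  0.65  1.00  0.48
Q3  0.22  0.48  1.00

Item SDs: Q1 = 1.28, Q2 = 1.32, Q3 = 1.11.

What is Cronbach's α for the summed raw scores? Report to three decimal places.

α = 0.717

Σσ²ᵢ = 1.28² + 1.32² + 1.11² = 4.6129
Covariances σ_ij = r_ij · s_i · s_j:
  σ(Q1,Q2) = 0.65 × 1.28 × 1.32 = 1.0982
  σ(Q1,Q3) = 0.22 × 1.28 × 1.11 = 0.3126
  σ(Q2,Q3) = 0.48 × 1.32 × 1.11 = 0.7033
σ²_T = Σσ²ᵢ + 2·Σσ_ij = 4.6129 + 2 × 2.1141 = 8.8411
α = (3/2)·(1 − 4.6129/8.8411) = 0.717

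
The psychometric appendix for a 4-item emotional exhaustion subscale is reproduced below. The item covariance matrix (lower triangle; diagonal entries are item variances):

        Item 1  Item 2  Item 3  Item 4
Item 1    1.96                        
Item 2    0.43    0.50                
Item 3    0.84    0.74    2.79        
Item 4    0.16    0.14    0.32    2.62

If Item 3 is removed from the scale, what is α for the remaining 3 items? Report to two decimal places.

α = 0.33

Remaining items: Item 1, Item 2, Item 4 (k = 3).
Σσᵢ² = 1.96 + 0.50 + 2.62 = 5.08
total variance = 5.08 + 2 × 0.73 = 6.54
α (item deleted) = (3/2)·(1 − 5.08/6.54) = 0.33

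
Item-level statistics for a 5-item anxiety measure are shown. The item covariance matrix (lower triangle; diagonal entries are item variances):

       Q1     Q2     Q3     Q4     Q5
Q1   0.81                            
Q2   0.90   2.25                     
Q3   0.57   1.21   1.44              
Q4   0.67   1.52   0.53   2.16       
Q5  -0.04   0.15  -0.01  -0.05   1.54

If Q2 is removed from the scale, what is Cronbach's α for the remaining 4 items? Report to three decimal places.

Cronbach's α = 0.479

Remaining items: Q1, Q3, Q4, Q5 (k = 4).
ΣVar(i) = 0.81 + 1.44 + 2.16 + 1.54 = 5.95
total variance = 5.95 + 2 × 1.67 = 9.29
α (item deleted) = (4/3)·(1 − 5.95/9.29) = 0.479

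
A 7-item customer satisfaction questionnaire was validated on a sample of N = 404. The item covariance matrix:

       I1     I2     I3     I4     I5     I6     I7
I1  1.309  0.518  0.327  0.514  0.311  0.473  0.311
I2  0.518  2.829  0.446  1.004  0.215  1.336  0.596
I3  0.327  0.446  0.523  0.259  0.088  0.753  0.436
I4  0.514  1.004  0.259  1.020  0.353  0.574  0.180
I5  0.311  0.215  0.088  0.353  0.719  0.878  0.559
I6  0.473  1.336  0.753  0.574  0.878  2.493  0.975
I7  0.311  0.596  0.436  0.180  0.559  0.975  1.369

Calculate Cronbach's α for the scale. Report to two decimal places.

Cronbach's α = 0.80

Σσ²ᵢ = 1.309 + 2.829 + 0.523 + 1.020 + 0.719 + 2.493 + 1.369 = 10.262
Sum of the distinct covariances = 11.106
σ²_T = 10.262 + 2 × 11.106 = 32.474
α = (k/(k−1))·(1 − Σσ²ᵢ/σ²_T) = (7/6)·(1 − 10.262/32.474) = 0.80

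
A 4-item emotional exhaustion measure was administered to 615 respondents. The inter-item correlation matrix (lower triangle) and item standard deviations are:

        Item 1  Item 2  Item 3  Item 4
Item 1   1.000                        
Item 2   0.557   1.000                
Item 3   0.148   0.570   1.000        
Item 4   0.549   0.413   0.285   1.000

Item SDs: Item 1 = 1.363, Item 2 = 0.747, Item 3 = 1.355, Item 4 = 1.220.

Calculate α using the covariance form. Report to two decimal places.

Σσ²ᵢ = 1.363² + 0.747² + 1.355² + 1.220² = 5.7402
Covariances σ_ij = r_ij · s_i · s_j:
  σ(Item 1,Item 2) = 0.557 × 1.363 × 0.747 = 0.5671
  σ(Item 1,Item 3) = 0.148 × 1.363 × 1.355 = 0.2733
  σ(Item 1,Item 4) = 0.549 × 1.363 × 1.220 = 0.9129
  σ(Item 2,Item 3) = 0.570 × 0.747 × 1.355 = 0.5769
  σ(Item 2,Item 4) = 0.413 × 0.747 × 1.220 = 0.3764
  σ(Item 3,Item 4) = 0.285 × 1.355 × 1.220 = 0.4711
σ²_T = Σσ²ᵢ + 2·Σσ_ij = 5.7402 + 2 × 3.1777 = 12.0956
α = (4/3)·(1 − 5.7402/12.0956) = 0.70

α = 0.70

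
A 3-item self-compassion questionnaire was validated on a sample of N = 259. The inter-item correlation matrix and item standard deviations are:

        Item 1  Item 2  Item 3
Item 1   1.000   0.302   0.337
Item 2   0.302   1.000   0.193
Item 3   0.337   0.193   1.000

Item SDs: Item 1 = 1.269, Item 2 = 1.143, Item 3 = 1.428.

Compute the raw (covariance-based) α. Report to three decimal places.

α = 0.532

Σσ²ᵢ = 1.269² + 1.143² + 1.428² = 4.9560
Covariances σ_ij = r_ij · s_i · s_j:
  σ(Item 1,Item 2) = 0.302 × 1.269 × 1.143 = 0.4380
  σ(Item 1,Item 3) = 0.337 × 1.269 × 1.428 = 0.6107
  σ(Item 2,Item 3) = 0.193 × 1.143 × 1.428 = 0.3150
σ²_T = Σσ²ᵢ + 2·Σσ_ij = 4.9560 + 2 × 1.3637 = 7.6834
α = (3/2)·(1 − 4.9560/7.6834) = 0.532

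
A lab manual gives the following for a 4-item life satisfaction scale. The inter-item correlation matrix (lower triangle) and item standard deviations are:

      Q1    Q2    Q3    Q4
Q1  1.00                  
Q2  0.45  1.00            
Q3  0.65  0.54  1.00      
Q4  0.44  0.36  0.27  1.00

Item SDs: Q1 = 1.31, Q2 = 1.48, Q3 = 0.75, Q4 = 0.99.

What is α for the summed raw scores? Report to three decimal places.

α = 0.741

Σσ²ᵢ = 1.31² + 1.48² + 0.75² + 0.99² = 5.4491
Covariances σ_ij = r_ij · s_i · s_j:
  σ(Q1,Q2) = 0.45 × 1.31 × 1.48 = 0.8725
  σ(Q1,Q3) = 0.65 × 1.31 × 0.75 = 0.6386
  σ(Q1,Q4) = 0.44 × 1.31 × 0.99 = 0.5706
  σ(Q2,Q3) = 0.54 × 1.48 × 0.75 = 0.5994
  σ(Q2,Q4) = 0.36 × 1.48 × 0.99 = 0.5275
  σ(Q3,Q4) = 0.27 × 0.75 × 0.99 = 0.2005
σ²_T = Σσ²ᵢ + 2·Σσ_ij = 5.4491 + 2 × 3.4091 = 12.2673
α = (4/3)·(1 − 5.4491/12.2673) = 0.741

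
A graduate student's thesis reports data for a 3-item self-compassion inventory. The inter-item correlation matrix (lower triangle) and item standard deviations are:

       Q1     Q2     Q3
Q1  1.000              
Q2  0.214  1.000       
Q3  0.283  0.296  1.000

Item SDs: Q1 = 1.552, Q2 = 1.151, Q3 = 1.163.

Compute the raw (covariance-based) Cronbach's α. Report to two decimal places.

Cronbach's α = 0.50

Σσ²ᵢ = 1.552² + 1.151² + 1.163² = 5.0861
Covariances σ_ij = r_ij · s_i · s_j:
  σ(Q1,Q2) = 0.214 × 1.552 × 1.151 = 0.3823
  σ(Q1,Q3) = 0.283 × 1.552 × 1.163 = 0.5108
  σ(Q2,Q3) = 0.296 × 1.151 × 1.163 = 0.3962
σ²_T = Σσ²ᵢ + 2·Σσ_ij = 5.0861 + 2 × 1.2893 = 7.6647
α = (3/2)·(1 − 5.0861/7.6647) = 0.50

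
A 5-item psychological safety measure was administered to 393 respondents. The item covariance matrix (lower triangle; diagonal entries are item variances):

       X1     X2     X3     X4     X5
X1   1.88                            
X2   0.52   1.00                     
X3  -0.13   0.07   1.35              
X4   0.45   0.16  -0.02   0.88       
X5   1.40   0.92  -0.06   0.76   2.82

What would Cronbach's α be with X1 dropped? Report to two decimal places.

Remaining items: X2, X3, X4, X5 (k = 4).
Σσ²ᵢ = 1.00 + 1.35 + 0.88 + 2.82 = 6.05
total variance = 6.05 + 2 × 1.83 = 9.71
α (item deleted) = (4/3)·(1 − 6.05/9.71) = 0.50

Cronbach's α = 0.50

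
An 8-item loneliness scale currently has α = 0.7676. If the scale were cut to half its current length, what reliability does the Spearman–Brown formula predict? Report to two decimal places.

Length factor m = 1/2
α' = m·α / (1 − (1−m)·α)
   = 1/2 × 0.7676 / (1 − (1 − 1/2) × 0.7676)
   = 0.3838 / 0.6162 = 0.62

predicted reliability = 0.62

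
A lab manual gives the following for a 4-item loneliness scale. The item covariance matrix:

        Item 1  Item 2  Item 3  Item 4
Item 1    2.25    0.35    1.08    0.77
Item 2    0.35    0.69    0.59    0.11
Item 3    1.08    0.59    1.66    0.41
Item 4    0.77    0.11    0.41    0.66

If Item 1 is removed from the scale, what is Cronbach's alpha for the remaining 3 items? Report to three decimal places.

Remaining items: Item 2, Item 3, Item 4 (k = 3).
ΣVar(i) = 0.69 + 1.66 + 0.66 = 3.01
σ²_T = 3.01 + 2 × 1.11 = 5.23
α (item deleted) = (3/2)·(1 − 3.01/5.23) = 0.637

α = 0.637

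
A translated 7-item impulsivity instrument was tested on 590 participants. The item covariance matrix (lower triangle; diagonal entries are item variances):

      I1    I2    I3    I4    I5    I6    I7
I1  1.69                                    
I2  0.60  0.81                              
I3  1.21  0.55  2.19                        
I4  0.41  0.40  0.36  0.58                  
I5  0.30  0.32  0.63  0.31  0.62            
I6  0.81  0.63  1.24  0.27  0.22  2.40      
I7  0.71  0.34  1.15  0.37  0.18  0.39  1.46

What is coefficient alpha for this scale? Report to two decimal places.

coefficient alpha = 0.82

ΣVar(i) = 1.69 + 0.81 + 2.19 + 0.58 + 0.62 + 2.40 + 1.46 = 9.75
Sum of off-diagonal covariances = 11.40
σ²_T = 9.75 + 2 × 11.40 = 32.55
α = (k/(k−1))·(1 − ΣVar(i)/σ²_T) = (7/6)·(1 − 9.75/32.55) = 0.82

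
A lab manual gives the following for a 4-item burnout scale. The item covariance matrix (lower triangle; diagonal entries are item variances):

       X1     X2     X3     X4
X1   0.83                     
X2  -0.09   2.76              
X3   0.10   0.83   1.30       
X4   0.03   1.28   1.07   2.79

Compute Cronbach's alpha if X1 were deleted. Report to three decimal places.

Cronbach's alpha = 0.722

Remaining items: X2, X3, X4 (k = 3).
ΣVar(i) = 2.76 + 1.30 + 2.79 = 6.85
σ²_T = 6.85 + 2 × 3.18 = 13.21
α (item deleted) = (3/2)·(1 − 6.85/13.21) = 0.722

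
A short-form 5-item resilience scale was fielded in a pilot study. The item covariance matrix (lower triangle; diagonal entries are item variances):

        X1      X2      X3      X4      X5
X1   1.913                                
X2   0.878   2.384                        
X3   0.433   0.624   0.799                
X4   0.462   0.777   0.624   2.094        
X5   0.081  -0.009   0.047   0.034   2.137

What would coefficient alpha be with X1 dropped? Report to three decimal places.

Remaining items: X2, X3, X4, X5 (k = 4).
sum of item variances = 2.384 + 0.799 + 2.094 + 2.137 = 7.414
σ²_total = 7.414 + 2 × 2.097 = 11.608
α (item deleted) = (4/3)·(1 − 7.414/11.608) = 0.482

α = 0.482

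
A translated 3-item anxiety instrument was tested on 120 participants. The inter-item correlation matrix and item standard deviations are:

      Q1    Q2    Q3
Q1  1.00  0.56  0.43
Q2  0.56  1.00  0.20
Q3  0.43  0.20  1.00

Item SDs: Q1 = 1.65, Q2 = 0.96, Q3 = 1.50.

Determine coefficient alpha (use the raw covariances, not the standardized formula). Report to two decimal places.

coefficient alpha = 0.65

Σσ²ᵢ = 1.65² + 0.96² + 1.50² = 5.8941
Covariances σ_ij = r_ij · s_i · s_j:
  σ(Q1,Q2) = 0.56 × 1.65 × 0.96 = 0.8870
  σ(Q1,Q3) = 0.43 × 1.65 × 1.50 = 1.0642
  σ(Q2,Q3) = 0.20 × 0.96 × 1.50 = 0.2880
σ²_T = Σσ²ᵢ + 2·Σσ_ij = 5.8941 + 2 × 2.2392 = 10.3725
α = (3/2)·(1 − 5.8941/10.3725) = 0.65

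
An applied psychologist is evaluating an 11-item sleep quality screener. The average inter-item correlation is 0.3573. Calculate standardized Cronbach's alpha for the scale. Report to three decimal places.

standardized Cronbach's alpha = 0.859

Standardized α = k·r̄ / (1 + (k−1)·r̄) = 11 × 0.3573 / (1 + 10 × 0.3573)
  = 3.9303 / 4.5730 = 0.859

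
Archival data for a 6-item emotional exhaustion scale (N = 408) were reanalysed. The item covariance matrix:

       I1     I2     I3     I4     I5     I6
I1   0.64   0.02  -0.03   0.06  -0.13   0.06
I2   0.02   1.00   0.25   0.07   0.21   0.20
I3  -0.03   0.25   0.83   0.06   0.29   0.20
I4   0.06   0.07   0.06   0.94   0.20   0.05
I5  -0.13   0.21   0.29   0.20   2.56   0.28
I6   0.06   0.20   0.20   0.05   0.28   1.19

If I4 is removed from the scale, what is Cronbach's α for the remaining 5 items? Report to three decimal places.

Remaining items: I1, I2, I3, I5, I6 (k = 5).
sum of item variances = 0.64 + 1.00 + 0.83 + 2.56 + 1.19 = 6.22
σ²_T = 6.22 + 2 × 1.35 = 8.92
α (item deleted) = (5/4)·(1 − 6.22/8.92) = 0.378

α = 0.378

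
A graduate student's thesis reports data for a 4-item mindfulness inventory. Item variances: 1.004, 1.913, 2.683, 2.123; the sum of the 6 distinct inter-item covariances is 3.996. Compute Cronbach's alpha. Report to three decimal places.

sum of item variances = 1.004 + 1.913 + 2.683 + 2.123 = 7.723
Sum of distinct covariances = 3.996
Var(T) = sum of item variances + 2·Σcov = 7.723 + 2 × 3.996 = 15.715
α = (4/3)·(1 − 7.723/15.715) = 0.678

Cronbach's alpha = 0.678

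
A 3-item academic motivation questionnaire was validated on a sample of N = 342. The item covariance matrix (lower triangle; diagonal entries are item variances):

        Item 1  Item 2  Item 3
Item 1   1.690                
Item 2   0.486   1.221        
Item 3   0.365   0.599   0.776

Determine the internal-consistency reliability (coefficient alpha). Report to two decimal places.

α = 0.66

Σσᵢ² = 1.690 + 1.221 + 0.776 = 3.687
Σ_{i<j} σ_ij = 1.450
σ²_T = 3.687 + 2 × 1.450 = 6.587
α = (k/(k−1))·(1 − Σσᵢ²/σ²_T) = (3/2)·(1 − 3.687/6.587) = 0.66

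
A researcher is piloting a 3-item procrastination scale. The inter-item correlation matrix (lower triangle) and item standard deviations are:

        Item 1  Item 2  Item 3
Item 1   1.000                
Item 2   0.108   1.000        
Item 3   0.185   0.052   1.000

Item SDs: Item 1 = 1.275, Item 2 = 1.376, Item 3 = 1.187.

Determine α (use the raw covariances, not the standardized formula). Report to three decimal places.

Σσ²ᵢ = 1.275² + 1.376² + 1.187² = 4.9280
Covariances σ_ij = r_ij · s_i · s_j:
  σ(Item 1,Item 2) = 0.108 × 1.275 × 1.376 = 0.1895
  σ(Item 1,Item 3) = 0.185 × 1.275 × 1.187 = 0.2800
  σ(Item 2,Item 3) = 0.052 × 1.376 × 1.187 = 0.0849
σ²_T = Σσ²ᵢ + 2·Σσ_ij = 4.9280 + 2 × 0.5544 = 6.0368
α = (3/2)·(1 − 4.9280/6.0368) = 0.276

α = 0.276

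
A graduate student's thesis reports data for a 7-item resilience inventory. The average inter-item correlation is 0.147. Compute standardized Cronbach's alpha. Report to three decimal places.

α = 0.547

Standardized α = k·r̄ / (1 + (k−1)·r̄) = 7 × 0.147 / (1 + 6 × 0.147)
  = 1.0290 / 1.8820 = 0.547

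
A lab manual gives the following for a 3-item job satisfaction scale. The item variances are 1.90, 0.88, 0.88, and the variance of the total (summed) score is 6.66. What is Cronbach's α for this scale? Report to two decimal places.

Cronbach's α = 0.68

sum of item variances = 1.90 + 0.88 + 0.88 = 3.66
α = (k/(k−1))·(1 − sum of item variances/σ²_T) = (3/2)·(1 − 3.66/6.66) = 0.68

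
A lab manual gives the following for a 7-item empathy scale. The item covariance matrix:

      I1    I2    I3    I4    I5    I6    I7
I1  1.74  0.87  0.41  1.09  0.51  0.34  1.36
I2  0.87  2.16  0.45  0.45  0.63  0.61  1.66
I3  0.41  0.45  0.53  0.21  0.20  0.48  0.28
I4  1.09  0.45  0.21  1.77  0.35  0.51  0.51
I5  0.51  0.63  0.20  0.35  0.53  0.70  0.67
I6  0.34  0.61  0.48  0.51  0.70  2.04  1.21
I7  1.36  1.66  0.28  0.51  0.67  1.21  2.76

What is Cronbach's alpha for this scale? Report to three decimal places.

Σσ²ᵢ = 1.74 + 2.16 + 0.53 + 1.77 + 0.53 + 2.04 + 2.76 = 11.53
Σ_{i<j} σ_ij = 13.50
total variance = 11.53 + 2 × 13.50 = 38.53
α = (k/(k−1))·(1 − Σσ²ᵢ/total variance) = (7/6)·(1 − 11.53/38.53) = 0.818

Cronbach's alpha = 0.818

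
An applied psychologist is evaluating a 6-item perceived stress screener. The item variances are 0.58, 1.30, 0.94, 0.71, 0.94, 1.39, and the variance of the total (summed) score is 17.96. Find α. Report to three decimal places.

α = 0.808

Σσ²ᵢ = 0.58 + 1.30 + 0.94 + 0.71 + 0.94 + 1.39 = 5.86
α = (k/(k−1))·(1 − Σσ²ᵢ/σ²_T) = (6/5)·(1 − 5.86/17.96) = 0.808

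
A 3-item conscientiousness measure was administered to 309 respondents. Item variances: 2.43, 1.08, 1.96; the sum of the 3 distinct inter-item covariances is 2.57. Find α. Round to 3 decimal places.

Σσᵢ² = 2.43 + 1.08 + 1.96 = 5.47
Sum of distinct covariances = 2.57
σ²_T = Σσᵢ² + 2·Σcov = 5.47 + 2 × 2.57 = 10.61
α = (3/2)·(1 − 5.47/10.61) = 0.727

α = 0.727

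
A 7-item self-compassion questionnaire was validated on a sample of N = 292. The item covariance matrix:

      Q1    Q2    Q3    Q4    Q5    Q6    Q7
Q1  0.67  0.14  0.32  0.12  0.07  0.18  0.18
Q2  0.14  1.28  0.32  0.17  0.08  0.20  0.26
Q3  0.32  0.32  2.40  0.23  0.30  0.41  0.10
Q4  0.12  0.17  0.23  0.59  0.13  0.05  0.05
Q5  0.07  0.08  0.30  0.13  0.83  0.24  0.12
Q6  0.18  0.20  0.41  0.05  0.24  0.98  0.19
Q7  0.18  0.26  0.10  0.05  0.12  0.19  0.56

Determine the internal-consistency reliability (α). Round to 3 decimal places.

ΣVar(i) = 0.67 + 1.28 + 2.40 + 0.59 + 0.83 + 0.98 + 0.56 = 7.31
Σ_{i<j} σ_ij = 3.86
σ²_T = 7.31 + 2 × 3.86 = 15.03
α = (k/(k−1))·(1 − ΣVar(i)/σ²_T) = (7/6)·(1 − 7.31/15.03) = 0.599

α = 0.599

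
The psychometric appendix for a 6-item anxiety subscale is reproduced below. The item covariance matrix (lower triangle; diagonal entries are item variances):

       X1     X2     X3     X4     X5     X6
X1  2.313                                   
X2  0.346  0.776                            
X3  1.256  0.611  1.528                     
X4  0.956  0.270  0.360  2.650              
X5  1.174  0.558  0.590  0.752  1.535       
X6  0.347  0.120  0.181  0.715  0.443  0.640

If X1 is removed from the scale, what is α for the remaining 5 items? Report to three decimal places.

α = 0.704

Remaining items: X2, X3, X4, X5, X6 (k = 5).
sum of item variances = 0.776 + 1.528 + 2.650 + 1.535 + 0.640 = 7.129
σ²_total = 7.129 + 2 × 4.600 = 16.329
α (item deleted) = (5/4)·(1 − 7.129/16.329) = 0.704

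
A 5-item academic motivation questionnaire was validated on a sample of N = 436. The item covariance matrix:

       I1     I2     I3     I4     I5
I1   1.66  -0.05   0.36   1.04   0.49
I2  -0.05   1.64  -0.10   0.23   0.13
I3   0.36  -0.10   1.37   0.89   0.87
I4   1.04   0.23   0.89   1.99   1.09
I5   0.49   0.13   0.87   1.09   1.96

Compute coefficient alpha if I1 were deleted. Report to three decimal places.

Remaining items: I2, I3, I4, I5 (k = 4).
Σσᵢ² = 1.64 + 1.37 + 1.99 + 1.96 = 6.96
total variance = 6.96 + 2 × 3.11 = 13.18
α (item deleted) = (4/3)·(1 − 6.96/13.18) = 0.629

α = 0.629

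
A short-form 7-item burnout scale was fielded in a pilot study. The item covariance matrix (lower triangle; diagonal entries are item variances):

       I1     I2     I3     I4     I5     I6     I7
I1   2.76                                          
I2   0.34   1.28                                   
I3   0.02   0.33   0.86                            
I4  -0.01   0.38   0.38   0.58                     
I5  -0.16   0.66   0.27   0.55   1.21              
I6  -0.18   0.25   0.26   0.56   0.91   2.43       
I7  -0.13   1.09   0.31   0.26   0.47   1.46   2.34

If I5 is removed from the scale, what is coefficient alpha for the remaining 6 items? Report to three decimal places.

Remaining items: I1, I2, I3, I4, I6, I7 (k = 6).
sum of item variances = 2.76 + 1.28 + 0.86 + 0.58 + 2.43 + 2.34 = 10.25
σ²_T = 10.25 + 2 × 5.32 = 20.89
α (item deleted) = (6/5)·(1 − 10.25/20.89) = 0.611

coefficient alpha = 0.611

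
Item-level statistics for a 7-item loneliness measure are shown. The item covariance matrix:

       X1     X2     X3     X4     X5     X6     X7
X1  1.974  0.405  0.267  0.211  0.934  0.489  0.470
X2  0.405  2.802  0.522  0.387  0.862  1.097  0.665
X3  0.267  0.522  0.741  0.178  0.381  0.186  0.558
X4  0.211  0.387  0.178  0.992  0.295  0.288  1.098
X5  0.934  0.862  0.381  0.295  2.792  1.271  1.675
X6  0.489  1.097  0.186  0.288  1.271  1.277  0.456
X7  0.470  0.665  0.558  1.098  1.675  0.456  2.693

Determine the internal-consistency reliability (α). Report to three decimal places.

ΣVar(i) = 1.974 + 2.802 + 0.741 + 0.992 + 2.792 + 1.277 + 2.693 = 13.271
Sum of off-diagonal covariances = 12.695
σ²_T = 13.271 + 2 × 12.695 = 38.661
α = (k/(k−1))·(1 − ΣVar(i)/σ²_T) = (7/6)·(1 − 13.271/38.661) = 0.766

α = 0.766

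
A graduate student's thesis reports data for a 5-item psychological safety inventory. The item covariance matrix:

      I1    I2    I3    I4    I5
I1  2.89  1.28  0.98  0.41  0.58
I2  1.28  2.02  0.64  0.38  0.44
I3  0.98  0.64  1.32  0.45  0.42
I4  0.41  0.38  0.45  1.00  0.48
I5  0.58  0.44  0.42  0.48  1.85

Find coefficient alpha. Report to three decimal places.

α = 0.715

Σσ²ᵢ = 2.89 + 2.02 + 1.32 + 1.00 + 1.85 = 9.08
Sum of off-diagonal covariances = 6.06
σ²_total = 9.08 + 2 × 6.06 = 21.20
α = (k/(k−1))·(1 − Σσ²ᵢ/σ²_total) = (5/4)·(1 − 9.08/21.20) = 0.715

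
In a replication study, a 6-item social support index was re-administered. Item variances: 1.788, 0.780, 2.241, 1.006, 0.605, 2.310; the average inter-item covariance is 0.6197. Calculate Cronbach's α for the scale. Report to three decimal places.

α = 0.817

Σσᵢ² = 1.788 + 0.780 + 2.241 + 1.006 + 0.605 + 2.310 = 8.730
Sum of the 15 distinct covariances = 15 × 0.6197 = 9.2955
σ²_T = Σσᵢ² + 2·Σcov = 8.730 + 2 × 9.2955 = 27.3210
α = (6/5)·(1 − 8.730/27.3210) = 0.817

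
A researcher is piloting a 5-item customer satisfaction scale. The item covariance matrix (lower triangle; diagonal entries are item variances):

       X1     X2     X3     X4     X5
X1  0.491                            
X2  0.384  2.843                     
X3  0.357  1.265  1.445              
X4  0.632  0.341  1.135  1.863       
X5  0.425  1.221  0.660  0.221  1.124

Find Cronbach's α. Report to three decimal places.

Σσᵢ² = 0.491 + 2.843 + 1.445 + 1.863 + 1.124 = 7.766
Sum of off-diagonal covariances = 6.641
total variance = 7.766 + 2 × 6.641 = 21.048
α = (k/(k−1))·(1 − Σσᵢ²/total variance) = (5/4)·(1 − 7.766/21.048) = 0.789

α = 0.789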